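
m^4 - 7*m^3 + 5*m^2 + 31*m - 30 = (m - 5)*(m - 3)*(m - 1)*(m + 2)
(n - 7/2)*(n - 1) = n^2 - 9*n/2 + 7/2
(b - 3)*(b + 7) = b^2 + 4*b - 21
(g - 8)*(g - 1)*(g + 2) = g^3 - 7*g^2 - 10*g + 16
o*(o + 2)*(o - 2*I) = o^3 + 2*o^2 - 2*I*o^2 - 4*I*o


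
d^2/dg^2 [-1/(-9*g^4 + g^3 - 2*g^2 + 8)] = 2*(g^2*(36*g^2 - 3*g + 4)^2 + (-54*g^2 + 3*g - 2)*(9*g^4 - g^3 + 2*g^2 - 8))/(9*g^4 - g^3 + 2*g^2 - 8)^3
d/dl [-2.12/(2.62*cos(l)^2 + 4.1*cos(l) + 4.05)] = -(11.1088*cos(l) + 8.692)*sin(l)/(2.62*cos(l)^2 + 4.1*cos(l) + 4.05)^2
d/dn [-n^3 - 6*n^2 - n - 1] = -3*n^2 - 12*n - 1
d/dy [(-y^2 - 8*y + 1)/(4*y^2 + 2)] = (8*y^2 - 3*y - 4)/(4*y^4 + 4*y^2 + 1)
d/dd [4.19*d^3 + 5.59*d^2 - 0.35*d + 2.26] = 12.57*d^2 + 11.18*d - 0.35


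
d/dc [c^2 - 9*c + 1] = 2*c - 9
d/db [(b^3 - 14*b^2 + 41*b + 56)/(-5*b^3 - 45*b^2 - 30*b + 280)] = (-23*b^4 + 70*b^3 + 789*b^2 - 560*b + 2632)/(5*(b^6 + 18*b^5 + 93*b^4 - 4*b^3 - 972*b^2 - 672*b + 3136))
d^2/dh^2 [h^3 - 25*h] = 6*h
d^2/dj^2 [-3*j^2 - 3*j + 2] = -6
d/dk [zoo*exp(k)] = zoo*exp(k)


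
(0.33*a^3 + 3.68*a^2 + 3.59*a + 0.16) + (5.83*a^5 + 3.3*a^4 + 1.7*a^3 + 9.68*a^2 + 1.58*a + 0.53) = 5.83*a^5 + 3.3*a^4 + 2.03*a^3 + 13.36*a^2 + 5.17*a + 0.69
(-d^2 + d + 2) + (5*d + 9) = -d^2 + 6*d + 11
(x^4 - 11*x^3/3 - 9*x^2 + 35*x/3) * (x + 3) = x^5 - 2*x^4/3 - 20*x^3 - 46*x^2/3 + 35*x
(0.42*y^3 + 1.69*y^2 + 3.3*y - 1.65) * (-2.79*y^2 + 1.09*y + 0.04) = -1.1718*y^5 - 4.2573*y^4 - 7.3481*y^3 + 8.2681*y^2 - 1.6665*y - 0.066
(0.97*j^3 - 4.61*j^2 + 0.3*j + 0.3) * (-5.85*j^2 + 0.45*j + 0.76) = -5.6745*j^5 + 27.405*j^4 - 3.0923*j^3 - 5.1236*j^2 + 0.363*j + 0.228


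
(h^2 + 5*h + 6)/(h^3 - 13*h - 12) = (h + 2)/(h^2 - 3*h - 4)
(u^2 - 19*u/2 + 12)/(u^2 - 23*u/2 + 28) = (2*u - 3)/(2*u - 7)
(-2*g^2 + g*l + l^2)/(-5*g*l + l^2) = (2*g^2 - g*l - l^2)/(l*(5*g - l))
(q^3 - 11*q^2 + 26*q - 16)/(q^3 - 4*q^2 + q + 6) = (q^2 - 9*q + 8)/(q^2 - 2*q - 3)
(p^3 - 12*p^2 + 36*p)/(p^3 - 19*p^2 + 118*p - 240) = p*(p - 6)/(p^2 - 13*p + 40)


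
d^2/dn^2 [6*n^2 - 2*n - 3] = 12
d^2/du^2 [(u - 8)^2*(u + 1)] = 6*u - 30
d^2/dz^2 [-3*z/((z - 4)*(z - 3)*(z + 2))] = 18*(-z^5 + 5*z^4 - 9*z^3 + 48*z^2 - 120*z - 16)/(z^9 - 15*z^8 + 69*z^7 + 7*z^6 - 858*z^5 + 1452*z^4 + 3160*z^3 - 8352*z^2 - 3456*z + 13824)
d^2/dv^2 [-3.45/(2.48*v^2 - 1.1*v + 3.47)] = (42.43776*v^2 - 18.8232*v - 3.45*(4.96*v - 1.1)*(9.92*v - 2.2) + 59.37864)/(2.48*v^2 - 1.1*v + 3.47)^3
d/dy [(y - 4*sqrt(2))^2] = 2*y - 8*sqrt(2)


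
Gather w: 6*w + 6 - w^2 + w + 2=-w^2 + 7*w + 8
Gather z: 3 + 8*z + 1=8*z + 4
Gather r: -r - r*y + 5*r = r*(4 - y)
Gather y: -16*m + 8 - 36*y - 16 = -16*m - 36*y - 8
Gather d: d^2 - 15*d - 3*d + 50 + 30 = d^2 - 18*d + 80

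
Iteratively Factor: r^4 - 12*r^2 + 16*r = (r)*(r^3 - 12*r + 16) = r*(r - 2)*(r^2 + 2*r - 8) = r*(r - 2)*(r + 4)*(r - 2)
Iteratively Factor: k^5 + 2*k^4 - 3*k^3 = (k)*(k^4 + 2*k^3 - 3*k^2) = k*(k + 3)*(k^3 - k^2) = k^2*(k + 3)*(k^2 - k) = k^2*(k - 1)*(k + 3)*(k)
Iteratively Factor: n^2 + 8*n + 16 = (n + 4)*(n + 4)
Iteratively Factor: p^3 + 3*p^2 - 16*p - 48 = (p - 4)*(p^2 + 7*p + 12) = (p - 4)*(p + 3)*(p + 4)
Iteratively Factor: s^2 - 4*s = (s)*(s - 4)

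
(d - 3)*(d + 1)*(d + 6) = d^3 + 4*d^2 - 15*d - 18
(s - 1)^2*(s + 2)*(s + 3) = s^4 + 3*s^3 - 3*s^2 - 7*s + 6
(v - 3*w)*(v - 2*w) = v^2 - 5*v*w + 6*w^2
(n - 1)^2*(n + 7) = n^3 + 5*n^2 - 13*n + 7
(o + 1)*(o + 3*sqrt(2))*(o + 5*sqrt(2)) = o^3 + o^2 + 8*sqrt(2)*o^2 + 8*sqrt(2)*o + 30*o + 30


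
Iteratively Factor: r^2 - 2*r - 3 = (r - 3)*(r + 1)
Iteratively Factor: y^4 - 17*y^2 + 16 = (y + 4)*(y^3 - 4*y^2 - y + 4) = (y - 4)*(y + 4)*(y^2 - 1) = (y - 4)*(y - 1)*(y + 4)*(y + 1)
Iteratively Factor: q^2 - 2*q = (q - 2)*(q)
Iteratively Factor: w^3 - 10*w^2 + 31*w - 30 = (w - 2)*(w^2 - 8*w + 15) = (w - 3)*(w - 2)*(w - 5)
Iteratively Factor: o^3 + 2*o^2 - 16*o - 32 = (o - 4)*(o^2 + 6*o + 8) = (o - 4)*(o + 4)*(o + 2)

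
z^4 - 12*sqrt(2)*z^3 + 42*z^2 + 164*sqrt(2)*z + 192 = (z - 8*sqrt(2))*(z - 6*sqrt(2))*(z + sqrt(2))^2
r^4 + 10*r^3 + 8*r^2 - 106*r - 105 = (r - 3)*(r + 1)*(r + 5)*(r + 7)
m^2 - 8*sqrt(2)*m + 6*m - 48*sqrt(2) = (m + 6)*(m - 8*sqrt(2))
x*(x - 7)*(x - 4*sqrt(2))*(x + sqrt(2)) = x^4 - 7*x^3 - 3*sqrt(2)*x^3 - 8*x^2 + 21*sqrt(2)*x^2 + 56*x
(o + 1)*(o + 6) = o^2 + 7*o + 6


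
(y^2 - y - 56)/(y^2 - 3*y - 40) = (y + 7)/(y + 5)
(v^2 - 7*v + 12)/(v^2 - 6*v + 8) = (v - 3)/(v - 2)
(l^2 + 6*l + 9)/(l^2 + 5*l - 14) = (l^2 + 6*l + 9)/(l^2 + 5*l - 14)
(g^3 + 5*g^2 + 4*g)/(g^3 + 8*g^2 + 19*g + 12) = g/(g + 3)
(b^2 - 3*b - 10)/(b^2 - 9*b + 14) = (b^2 - 3*b - 10)/(b^2 - 9*b + 14)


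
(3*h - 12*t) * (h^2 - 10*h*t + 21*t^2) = 3*h^3 - 42*h^2*t + 183*h*t^2 - 252*t^3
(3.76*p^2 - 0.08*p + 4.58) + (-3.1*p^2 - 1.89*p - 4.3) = 0.66*p^2 - 1.97*p + 0.28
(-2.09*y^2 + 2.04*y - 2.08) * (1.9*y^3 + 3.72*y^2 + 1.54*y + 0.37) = -3.971*y^5 - 3.8988*y^4 + 0.418200000000001*y^3 - 5.3693*y^2 - 2.4484*y - 0.7696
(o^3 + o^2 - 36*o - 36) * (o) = o^4 + o^3 - 36*o^2 - 36*o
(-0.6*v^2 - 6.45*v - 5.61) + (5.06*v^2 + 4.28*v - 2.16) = 4.46*v^2 - 2.17*v - 7.77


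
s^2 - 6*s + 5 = (s - 5)*(s - 1)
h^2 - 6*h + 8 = (h - 4)*(h - 2)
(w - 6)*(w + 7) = w^2 + w - 42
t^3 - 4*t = t*(t - 2)*(t + 2)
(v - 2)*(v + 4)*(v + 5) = v^3 + 7*v^2 + 2*v - 40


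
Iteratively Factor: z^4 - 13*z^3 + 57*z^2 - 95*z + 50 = (z - 5)*(z^3 - 8*z^2 + 17*z - 10) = (z - 5)*(z - 2)*(z^2 - 6*z + 5) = (z - 5)*(z - 2)*(z - 1)*(z - 5)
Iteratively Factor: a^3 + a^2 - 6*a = (a + 3)*(a^2 - 2*a) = a*(a + 3)*(a - 2)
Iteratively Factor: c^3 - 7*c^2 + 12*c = (c)*(c^2 - 7*c + 12) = c*(c - 4)*(c - 3)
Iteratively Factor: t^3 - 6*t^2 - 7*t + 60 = (t - 5)*(t^2 - t - 12) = (t - 5)*(t - 4)*(t + 3)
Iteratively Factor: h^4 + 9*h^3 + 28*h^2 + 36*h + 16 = (h + 1)*(h^3 + 8*h^2 + 20*h + 16) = (h + 1)*(h + 2)*(h^2 + 6*h + 8) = (h + 1)*(h + 2)^2*(h + 4)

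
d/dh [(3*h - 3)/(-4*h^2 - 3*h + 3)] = 12*h*(h - 2)/(16*h^4 + 24*h^3 - 15*h^2 - 18*h + 9)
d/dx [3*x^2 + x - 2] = 6*x + 1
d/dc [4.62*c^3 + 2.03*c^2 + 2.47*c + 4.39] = 13.86*c^2 + 4.06*c + 2.47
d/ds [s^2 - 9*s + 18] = 2*s - 9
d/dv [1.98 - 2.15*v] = -2.15000000000000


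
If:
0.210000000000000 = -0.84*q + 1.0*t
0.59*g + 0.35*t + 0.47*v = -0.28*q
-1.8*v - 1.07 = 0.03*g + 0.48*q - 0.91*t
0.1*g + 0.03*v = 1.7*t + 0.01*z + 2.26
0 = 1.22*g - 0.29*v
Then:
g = -0.10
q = 0.33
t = 0.49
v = -0.43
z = -311.62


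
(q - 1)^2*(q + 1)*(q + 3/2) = q^4 + q^3/2 - 5*q^2/2 - q/2 + 3/2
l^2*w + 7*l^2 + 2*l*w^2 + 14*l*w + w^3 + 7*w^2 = (l + w)^2*(w + 7)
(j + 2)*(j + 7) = j^2 + 9*j + 14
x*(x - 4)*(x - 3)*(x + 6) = x^4 - x^3 - 30*x^2 + 72*x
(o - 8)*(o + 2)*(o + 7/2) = o^3 - 5*o^2/2 - 37*o - 56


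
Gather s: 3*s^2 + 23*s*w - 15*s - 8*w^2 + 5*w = 3*s^2 + s*(23*w - 15) - 8*w^2 + 5*w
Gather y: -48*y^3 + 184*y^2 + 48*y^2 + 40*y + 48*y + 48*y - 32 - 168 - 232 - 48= -48*y^3 + 232*y^2 + 136*y - 480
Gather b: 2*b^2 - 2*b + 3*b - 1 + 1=2*b^2 + b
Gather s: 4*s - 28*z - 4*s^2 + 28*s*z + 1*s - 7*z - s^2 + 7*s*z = -5*s^2 + s*(35*z + 5) - 35*z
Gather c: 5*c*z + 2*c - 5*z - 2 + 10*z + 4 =c*(5*z + 2) + 5*z + 2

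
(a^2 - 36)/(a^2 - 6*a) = (a + 6)/a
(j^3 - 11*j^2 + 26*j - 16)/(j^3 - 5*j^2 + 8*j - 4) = (j - 8)/(j - 2)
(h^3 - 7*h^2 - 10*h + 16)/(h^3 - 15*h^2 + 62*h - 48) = (h + 2)/(h - 6)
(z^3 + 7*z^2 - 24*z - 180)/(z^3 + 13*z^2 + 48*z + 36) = (z - 5)/(z + 1)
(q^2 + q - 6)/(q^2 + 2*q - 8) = (q + 3)/(q + 4)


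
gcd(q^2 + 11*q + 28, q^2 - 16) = q + 4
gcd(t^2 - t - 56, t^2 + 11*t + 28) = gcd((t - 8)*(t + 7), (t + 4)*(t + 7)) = t + 7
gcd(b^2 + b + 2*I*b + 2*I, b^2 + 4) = b + 2*I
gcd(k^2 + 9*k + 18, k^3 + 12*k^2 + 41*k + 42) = k + 3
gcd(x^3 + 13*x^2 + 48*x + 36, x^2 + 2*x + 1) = x + 1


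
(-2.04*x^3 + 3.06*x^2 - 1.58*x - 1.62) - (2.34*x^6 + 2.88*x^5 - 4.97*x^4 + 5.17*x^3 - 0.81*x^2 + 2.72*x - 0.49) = -2.34*x^6 - 2.88*x^5 + 4.97*x^4 - 7.21*x^3 + 3.87*x^2 - 4.3*x - 1.13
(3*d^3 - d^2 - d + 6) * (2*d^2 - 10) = 6*d^5 - 2*d^4 - 32*d^3 + 22*d^2 + 10*d - 60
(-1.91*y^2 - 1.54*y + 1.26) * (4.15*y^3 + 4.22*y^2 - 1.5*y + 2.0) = -7.9265*y^5 - 14.4512*y^4 + 1.5952*y^3 + 3.8072*y^2 - 4.97*y + 2.52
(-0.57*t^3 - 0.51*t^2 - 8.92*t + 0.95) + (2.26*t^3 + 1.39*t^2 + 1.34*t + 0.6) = 1.69*t^3 + 0.88*t^2 - 7.58*t + 1.55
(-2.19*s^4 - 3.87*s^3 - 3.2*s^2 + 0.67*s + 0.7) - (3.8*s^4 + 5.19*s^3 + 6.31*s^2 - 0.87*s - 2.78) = -5.99*s^4 - 9.06*s^3 - 9.51*s^2 + 1.54*s + 3.48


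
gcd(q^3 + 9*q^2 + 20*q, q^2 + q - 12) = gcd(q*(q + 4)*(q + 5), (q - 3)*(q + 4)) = q + 4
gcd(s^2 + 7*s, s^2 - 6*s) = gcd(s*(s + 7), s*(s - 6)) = s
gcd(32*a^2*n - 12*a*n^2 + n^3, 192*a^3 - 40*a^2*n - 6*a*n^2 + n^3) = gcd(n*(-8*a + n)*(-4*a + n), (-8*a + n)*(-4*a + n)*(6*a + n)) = 32*a^2 - 12*a*n + n^2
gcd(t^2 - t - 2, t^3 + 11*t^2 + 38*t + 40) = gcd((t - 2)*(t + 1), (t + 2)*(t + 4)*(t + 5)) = 1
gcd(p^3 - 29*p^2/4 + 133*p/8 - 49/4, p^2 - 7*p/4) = p - 7/4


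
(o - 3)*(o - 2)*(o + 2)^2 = o^4 - o^3 - 10*o^2 + 4*o + 24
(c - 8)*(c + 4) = c^2 - 4*c - 32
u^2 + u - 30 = (u - 5)*(u + 6)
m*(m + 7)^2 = m^3 + 14*m^2 + 49*m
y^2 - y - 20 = (y - 5)*(y + 4)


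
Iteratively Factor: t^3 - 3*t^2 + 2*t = (t - 2)*(t^2 - t) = t*(t - 2)*(t - 1)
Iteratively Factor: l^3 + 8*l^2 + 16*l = (l + 4)*(l^2 + 4*l) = (l + 4)^2*(l)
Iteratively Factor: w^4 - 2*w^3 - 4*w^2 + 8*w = (w + 2)*(w^3 - 4*w^2 + 4*w) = (w - 2)*(w + 2)*(w^2 - 2*w) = w*(w - 2)*(w + 2)*(w - 2)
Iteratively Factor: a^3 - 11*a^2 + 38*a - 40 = (a - 5)*(a^2 - 6*a + 8) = (a - 5)*(a - 4)*(a - 2)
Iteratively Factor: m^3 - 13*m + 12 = (m + 4)*(m^2 - 4*m + 3) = (m - 1)*(m + 4)*(m - 3)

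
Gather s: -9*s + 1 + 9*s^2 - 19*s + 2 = 9*s^2 - 28*s + 3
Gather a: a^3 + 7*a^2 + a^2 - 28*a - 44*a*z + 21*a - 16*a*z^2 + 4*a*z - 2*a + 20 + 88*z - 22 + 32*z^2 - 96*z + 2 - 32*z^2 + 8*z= a^3 + 8*a^2 + a*(-16*z^2 - 40*z - 9)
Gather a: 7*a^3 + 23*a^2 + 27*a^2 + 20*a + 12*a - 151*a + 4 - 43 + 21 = 7*a^3 + 50*a^2 - 119*a - 18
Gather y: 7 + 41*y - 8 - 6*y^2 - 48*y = -6*y^2 - 7*y - 1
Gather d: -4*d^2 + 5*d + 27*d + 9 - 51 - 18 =-4*d^2 + 32*d - 60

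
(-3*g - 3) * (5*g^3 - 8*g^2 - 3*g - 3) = -15*g^4 + 9*g^3 + 33*g^2 + 18*g + 9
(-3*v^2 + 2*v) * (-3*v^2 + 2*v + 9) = 9*v^4 - 12*v^3 - 23*v^2 + 18*v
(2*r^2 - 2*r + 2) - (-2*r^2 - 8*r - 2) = 4*r^2 + 6*r + 4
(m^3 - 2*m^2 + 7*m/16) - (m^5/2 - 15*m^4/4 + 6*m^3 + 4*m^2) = -m^5/2 + 15*m^4/4 - 5*m^3 - 6*m^2 + 7*m/16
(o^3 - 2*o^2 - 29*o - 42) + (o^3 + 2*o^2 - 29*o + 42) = 2*o^3 - 58*o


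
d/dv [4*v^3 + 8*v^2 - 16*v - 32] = 12*v^2 + 16*v - 16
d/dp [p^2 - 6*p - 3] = 2*p - 6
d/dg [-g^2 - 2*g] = -2*g - 2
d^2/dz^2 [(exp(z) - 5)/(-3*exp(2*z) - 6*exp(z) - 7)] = (-9*exp(4*z) + 198*exp(3*z) + 396*exp(2*z) - 198*exp(z) - 259)*exp(z)/(27*exp(6*z) + 162*exp(5*z) + 513*exp(4*z) + 972*exp(3*z) + 1197*exp(2*z) + 882*exp(z) + 343)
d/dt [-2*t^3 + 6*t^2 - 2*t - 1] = -6*t^2 + 12*t - 2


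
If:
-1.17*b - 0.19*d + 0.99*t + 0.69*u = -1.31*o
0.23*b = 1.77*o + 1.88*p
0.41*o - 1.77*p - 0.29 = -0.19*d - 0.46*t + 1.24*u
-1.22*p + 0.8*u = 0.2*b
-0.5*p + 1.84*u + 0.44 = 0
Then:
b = -18.448*u - 5.368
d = 60.5510250576763*u + 15.9605181416428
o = -6.30589830508475*u - 1.63222598870057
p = 3.68*u + 0.88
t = -2.53407925189947*u - 1.12105606857588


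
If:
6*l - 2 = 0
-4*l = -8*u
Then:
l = 1/3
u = 1/6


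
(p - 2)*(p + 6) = p^2 + 4*p - 12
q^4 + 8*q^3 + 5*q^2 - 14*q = q*(q - 1)*(q + 2)*(q + 7)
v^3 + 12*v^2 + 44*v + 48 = (v + 2)*(v + 4)*(v + 6)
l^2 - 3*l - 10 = (l - 5)*(l + 2)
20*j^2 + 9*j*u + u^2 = (4*j + u)*(5*j + u)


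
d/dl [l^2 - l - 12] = 2*l - 1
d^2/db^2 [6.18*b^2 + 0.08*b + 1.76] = 12.3600000000000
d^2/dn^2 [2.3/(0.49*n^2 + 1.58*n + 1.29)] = (-1.10446*n^2 - 3.56132*n + 2.3*(0.98*n + 1.58)*(1.96*n + 3.16) - 2.90766)/(0.49*n^2 + 1.58*n + 1.29)^3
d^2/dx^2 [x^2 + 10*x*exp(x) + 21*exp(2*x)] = 10*x*exp(x) + 84*exp(2*x) + 20*exp(x) + 2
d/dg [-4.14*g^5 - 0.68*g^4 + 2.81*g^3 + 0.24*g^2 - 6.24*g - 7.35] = -20.7*g^4 - 2.72*g^3 + 8.43*g^2 + 0.48*g - 6.24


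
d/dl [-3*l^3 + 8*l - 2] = 8 - 9*l^2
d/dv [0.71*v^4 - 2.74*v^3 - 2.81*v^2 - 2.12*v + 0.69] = 2.84*v^3 - 8.22*v^2 - 5.62*v - 2.12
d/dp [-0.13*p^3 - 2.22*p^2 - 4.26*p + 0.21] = -0.39*p^2 - 4.44*p - 4.26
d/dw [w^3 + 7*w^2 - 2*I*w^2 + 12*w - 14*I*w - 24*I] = 3*w^2 + w*(14 - 4*I) + 12 - 14*I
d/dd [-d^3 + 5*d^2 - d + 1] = -3*d^2 + 10*d - 1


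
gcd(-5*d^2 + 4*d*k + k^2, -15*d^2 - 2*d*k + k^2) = 1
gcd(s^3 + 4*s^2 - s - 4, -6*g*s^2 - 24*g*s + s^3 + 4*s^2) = s + 4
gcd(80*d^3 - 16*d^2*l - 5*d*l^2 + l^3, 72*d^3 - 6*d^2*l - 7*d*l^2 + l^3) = 4*d - l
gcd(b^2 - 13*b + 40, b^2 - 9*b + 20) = b - 5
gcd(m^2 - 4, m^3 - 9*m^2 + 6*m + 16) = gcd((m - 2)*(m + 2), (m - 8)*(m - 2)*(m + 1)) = m - 2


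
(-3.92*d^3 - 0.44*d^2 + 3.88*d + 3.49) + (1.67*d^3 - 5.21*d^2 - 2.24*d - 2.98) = -2.25*d^3 - 5.65*d^2 + 1.64*d + 0.51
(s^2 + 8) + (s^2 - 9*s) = 2*s^2 - 9*s + 8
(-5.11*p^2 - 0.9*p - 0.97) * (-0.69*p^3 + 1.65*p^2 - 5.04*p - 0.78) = 3.5259*p^5 - 7.8105*p^4 + 24.9387*p^3 + 6.9213*p^2 + 5.5908*p + 0.7566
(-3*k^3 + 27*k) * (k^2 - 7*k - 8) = -3*k^5 + 21*k^4 + 51*k^3 - 189*k^2 - 216*k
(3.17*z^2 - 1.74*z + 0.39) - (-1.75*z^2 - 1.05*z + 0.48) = 4.92*z^2 - 0.69*z - 0.09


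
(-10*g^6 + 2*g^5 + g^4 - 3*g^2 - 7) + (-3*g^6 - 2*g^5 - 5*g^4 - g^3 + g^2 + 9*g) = -13*g^6 - 4*g^4 - g^3 - 2*g^2 + 9*g - 7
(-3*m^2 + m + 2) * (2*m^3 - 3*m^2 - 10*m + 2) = -6*m^5 + 11*m^4 + 31*m^3 - 22*m^2 - 18*m + 4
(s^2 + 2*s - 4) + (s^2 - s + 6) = 2*s^2 + s + 2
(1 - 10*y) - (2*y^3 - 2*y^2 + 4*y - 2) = -2*y^3 + 2*y^2 - 14*y + 3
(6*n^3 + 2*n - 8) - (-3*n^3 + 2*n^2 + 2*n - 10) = 9*n^3 - 2*n^2 + 2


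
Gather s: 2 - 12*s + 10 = 12 - 12*s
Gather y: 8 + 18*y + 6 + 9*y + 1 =27*y + 15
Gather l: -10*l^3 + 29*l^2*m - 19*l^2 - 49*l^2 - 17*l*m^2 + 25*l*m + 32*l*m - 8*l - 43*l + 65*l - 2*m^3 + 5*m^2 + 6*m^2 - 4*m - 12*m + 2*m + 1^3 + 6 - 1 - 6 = -10*l^3 + l^2*(29*m - 68) + l*(-17*m^2 + 57*m + 14) - 2*m^3 + 11*m^2 - 14*m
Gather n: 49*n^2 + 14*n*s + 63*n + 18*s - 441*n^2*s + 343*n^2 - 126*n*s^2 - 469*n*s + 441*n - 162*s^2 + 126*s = n^2*(392 - 441*s) + n*(-126*s^2 - 455*s + 504) - 162*s^2 + 144*s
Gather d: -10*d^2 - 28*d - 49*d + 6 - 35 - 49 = -10*d^2 - 77*d - 78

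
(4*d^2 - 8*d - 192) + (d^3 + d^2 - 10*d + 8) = d^3 + 5*d^2 - 18*d - 184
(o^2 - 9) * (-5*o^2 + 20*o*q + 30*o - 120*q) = -5*o^4 + 20*o^3*q + 30*o^3 - 120*o^2*q + 45*o^2 - 180*o*q - 270*o + 1080*q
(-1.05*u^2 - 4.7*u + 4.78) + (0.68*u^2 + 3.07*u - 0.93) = -0.37*u^2 - 1.63*u + 3.85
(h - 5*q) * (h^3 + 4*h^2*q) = h^4 - h^3*q - 20*h^2*q^2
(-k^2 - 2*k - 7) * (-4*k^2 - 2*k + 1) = 4*k^4 + 10*k^3 + 31*k^2 + 12*k - 7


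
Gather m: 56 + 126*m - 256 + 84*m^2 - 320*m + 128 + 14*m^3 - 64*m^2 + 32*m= 14*m^3 + 20*m^2 - 162*m - 72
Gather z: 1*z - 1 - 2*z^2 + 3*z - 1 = -2*z^2 + 4*z - 2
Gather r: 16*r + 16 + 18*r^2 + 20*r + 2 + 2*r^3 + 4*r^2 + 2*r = 2*r^3 + 22*r^2 + 38*r + 18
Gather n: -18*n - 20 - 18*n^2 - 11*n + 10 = -18*n^2 - 29*n - 10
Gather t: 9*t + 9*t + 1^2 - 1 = 18*t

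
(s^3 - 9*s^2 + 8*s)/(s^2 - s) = s - 8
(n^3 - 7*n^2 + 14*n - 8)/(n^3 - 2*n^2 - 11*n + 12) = (n - 2)/(n + 3)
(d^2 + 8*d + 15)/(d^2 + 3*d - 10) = (d + 3)/(d - 2)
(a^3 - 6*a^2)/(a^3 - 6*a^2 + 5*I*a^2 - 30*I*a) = a/(a + 5*I)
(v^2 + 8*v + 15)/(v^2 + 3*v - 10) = (v + 3)/(v - 2)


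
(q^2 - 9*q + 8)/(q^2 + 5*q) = (q^2 - 9*q + 8)/(q*(q + 5))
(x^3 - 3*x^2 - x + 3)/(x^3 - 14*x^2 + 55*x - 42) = (x^2 - 2*x - 3)/(x^2 - 13*x + 42)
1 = 1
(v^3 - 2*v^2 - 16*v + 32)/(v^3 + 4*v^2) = 1 - 6/v + 8/v^2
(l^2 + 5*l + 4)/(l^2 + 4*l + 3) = (l + 4)/(l + 3)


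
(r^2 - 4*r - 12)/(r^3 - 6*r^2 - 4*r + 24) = 1/(r - 2)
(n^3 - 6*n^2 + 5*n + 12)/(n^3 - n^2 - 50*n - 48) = (n^2 - 7*n + 12)/(n^2 - 2*n - 48)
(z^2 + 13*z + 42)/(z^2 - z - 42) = (z + 7)/(z - 7)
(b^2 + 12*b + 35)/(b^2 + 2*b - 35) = (b + 5)/(b - 5)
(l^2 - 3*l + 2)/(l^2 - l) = (l - 2)/l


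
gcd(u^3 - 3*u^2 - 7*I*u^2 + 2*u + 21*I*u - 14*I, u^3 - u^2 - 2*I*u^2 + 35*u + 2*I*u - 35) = u^2 + u*(-1 - 7*I) + 7*I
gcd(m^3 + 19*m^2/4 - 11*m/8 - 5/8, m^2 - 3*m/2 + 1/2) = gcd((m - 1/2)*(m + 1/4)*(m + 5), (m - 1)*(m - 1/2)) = m - 1/2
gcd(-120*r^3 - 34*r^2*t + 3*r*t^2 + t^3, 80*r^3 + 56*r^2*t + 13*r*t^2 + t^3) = 20*r^2 + 9*r*t + t^2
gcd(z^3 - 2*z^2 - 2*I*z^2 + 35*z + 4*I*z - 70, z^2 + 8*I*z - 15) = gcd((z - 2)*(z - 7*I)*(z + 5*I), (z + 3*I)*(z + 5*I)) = z + 5*I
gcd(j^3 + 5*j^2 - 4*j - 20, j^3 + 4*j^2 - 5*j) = j + 5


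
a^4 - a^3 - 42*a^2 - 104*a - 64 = (a - 8)*(a + 1)*(a + 2)*(a + 4)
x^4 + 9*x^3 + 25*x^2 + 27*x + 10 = (x + 1)^2*(x + 2)*(x + 5)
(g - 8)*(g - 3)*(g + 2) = g^3 - 9*g^2 + 2*g + 48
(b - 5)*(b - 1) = b^2 - 6*b + 5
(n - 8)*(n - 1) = n^2 - 9*n + 8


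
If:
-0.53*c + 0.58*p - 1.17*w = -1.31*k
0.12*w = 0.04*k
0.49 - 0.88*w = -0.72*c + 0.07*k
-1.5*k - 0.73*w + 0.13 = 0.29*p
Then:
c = -0.57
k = 0.22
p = -0.87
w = 0.07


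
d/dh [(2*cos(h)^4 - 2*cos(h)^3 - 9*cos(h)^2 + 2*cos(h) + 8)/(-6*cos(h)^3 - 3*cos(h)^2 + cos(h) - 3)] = 4*(12*cos(h)^6 + 12*cos(h)^5 + 42*cos(h)^4 + 4*cos(h)^3 - 159*cos(h)^2 - 102*cos(h) + 14)*sin(h)/(7*cos(h) + 3*cos(2*h) + 3*cos(3*h) + 9)^2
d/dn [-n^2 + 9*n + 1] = 9 - 2*n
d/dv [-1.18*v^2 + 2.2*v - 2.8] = 2.2 - 2.36*v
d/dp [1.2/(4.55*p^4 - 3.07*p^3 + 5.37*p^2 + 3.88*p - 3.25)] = (-21.84*p^3 + 11.052*p^2 - 12.888*p - 4.656)/(4.55*p^4 - 3.07*p^3 + 5.37*p^2 + 3.88*p - 3.25)^2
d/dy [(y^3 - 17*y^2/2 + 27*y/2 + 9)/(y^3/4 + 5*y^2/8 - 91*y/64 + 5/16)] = 32*(352*y^4 - 1228*y^3 - 277*y^2 - 2120*y + 2178)/(256*y^6 + 1280*y^5 - 1312*y^4 - 6640*y^3 + 9881*y^2 - 3640*y + 400)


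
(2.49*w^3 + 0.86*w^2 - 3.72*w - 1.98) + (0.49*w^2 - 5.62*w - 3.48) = 2.49*w^3 + 1.35*w^2 - 9.34*w - 5.46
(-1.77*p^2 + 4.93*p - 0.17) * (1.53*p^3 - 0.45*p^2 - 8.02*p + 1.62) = -2.7081*p^5 + 8.3394*p^4 + 11.7168*p^3 - 42.3295*p^2 + 9.35*p - 0.2754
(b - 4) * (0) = 0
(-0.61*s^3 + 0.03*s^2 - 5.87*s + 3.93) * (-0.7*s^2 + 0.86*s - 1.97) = 0.427*s^5 - 0.5456*s^4 + 5.3365*s^3 - 7.8583*s^2 + 14.9437*s - 7.7421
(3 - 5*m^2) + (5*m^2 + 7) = 10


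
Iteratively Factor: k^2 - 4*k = (k)*(k - 4)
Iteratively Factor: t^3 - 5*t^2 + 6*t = (t)*(t^2 - 5*t + 6) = t*(t - 2)*(t - 3)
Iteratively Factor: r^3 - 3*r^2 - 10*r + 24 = (r - 2)*(r^2 - r - 12) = (r - 4)*(r - 2)*(r + 3)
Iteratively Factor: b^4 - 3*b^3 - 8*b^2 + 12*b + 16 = (b - 2)*(b^3 - b^2 - 10*b - 8) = (b - 4)*(b - 2)*(b^2 + 3*b + 2) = (b - 4)*(b - 2)*(b + 1)*(b + 2)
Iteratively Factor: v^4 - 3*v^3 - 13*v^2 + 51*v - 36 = (v - 3)*(v^3 - 13*v + 12) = (v - 3)*(v + 4)*(v^2 - 4*v + 3) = (v - 3)^2*(v + 4)*(v - 1)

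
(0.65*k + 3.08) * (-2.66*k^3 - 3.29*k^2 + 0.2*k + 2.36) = -1.729*k^4 - 10.3313*k^3 - 10.0032*k^2 + 2.15*k + 7.2688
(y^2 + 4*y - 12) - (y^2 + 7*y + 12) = -3*y - 24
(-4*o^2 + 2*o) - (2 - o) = -4*o^2 + 3*o - 2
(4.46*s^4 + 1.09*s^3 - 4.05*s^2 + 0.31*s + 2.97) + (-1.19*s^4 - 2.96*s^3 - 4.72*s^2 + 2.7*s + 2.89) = 3.27*s^4 - 1.87*s^3 - 8.77*s^2 + 3.01*s + 5.86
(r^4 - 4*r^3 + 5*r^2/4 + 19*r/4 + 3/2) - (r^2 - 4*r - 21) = r^4 - 4*r^3 + r^2/4 + 35*r/4 + 45/2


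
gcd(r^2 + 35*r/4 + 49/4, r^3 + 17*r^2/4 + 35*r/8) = r + 7/4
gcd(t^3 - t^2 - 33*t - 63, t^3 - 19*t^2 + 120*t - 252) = t - 7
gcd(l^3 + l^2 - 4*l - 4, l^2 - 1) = l + 1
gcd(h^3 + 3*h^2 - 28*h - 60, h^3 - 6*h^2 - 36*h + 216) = h + 6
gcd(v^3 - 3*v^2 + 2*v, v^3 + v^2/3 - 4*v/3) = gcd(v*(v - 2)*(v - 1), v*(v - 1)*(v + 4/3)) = v^2 - v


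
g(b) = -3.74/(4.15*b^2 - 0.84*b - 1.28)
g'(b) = -3.74*(0.84 - 8.3*b)/(4.15*b^2 - 0.84*b - 1.28)^2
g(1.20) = -1.01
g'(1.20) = 2.51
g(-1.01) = -0.98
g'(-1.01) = -2.39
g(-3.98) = -0.06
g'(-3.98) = -0.03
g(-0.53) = -11.30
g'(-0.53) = -178.91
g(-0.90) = -1.32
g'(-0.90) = -3.86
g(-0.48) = -47.13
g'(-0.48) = -2864.68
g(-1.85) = -0.26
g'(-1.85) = -0.29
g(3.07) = -0.11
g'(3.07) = 0.07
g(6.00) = -0.03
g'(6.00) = 0.01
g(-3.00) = -0.10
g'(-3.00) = -0.06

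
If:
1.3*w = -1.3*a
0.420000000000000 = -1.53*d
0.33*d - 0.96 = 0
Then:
No Solution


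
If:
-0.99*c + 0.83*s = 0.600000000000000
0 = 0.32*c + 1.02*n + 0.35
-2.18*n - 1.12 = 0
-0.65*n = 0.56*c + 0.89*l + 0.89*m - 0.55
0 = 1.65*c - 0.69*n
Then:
No Solution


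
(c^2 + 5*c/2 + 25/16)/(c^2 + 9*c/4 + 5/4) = (c + 5/4)/(c + 1)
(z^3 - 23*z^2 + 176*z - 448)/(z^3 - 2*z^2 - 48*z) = (z^2 - 15*z + 56)/(z*(z + 6))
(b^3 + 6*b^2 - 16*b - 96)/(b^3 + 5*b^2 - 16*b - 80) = (b + 6)/(b + 5)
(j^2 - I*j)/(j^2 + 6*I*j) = (j - I)/(j + 6*I)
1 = 1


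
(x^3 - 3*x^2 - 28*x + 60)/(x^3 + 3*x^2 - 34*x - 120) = (x - 2)/(x + 4)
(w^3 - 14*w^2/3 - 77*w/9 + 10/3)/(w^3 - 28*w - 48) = (9*w^2 + 12*w - 5)/(9*(w^2 + 6*w + 8))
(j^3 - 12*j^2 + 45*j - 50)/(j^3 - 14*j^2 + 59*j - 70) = (j - 5)/(j - 7)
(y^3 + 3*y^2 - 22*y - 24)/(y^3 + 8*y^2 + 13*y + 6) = (y - 4)/(y + 1)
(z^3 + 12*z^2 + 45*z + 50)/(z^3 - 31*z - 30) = (z^2 + 7*z + 10)/(z^2 - 5*z - 6)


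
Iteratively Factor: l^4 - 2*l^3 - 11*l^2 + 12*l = (l)*(l^3 - 2*l^2 - 11*l + 12) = l*(l - 4)*(l^2 + 2*l - 3) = l*(l - 4)*(l - 1)*(l + 3)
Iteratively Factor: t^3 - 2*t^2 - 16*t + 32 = (t - 2)*(t^2 - 16) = (t - 4)*(t - 2)*(t + 4)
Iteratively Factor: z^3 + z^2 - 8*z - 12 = (z + 2)*(z^2 - z - 6) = (z + 2)^2*(z - 3)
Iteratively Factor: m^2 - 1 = (m + 1)*(m - 1)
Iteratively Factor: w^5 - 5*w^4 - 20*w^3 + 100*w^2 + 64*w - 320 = (w - 4)*(w^4 - w^3 - 24*w^2 + 4*w + 80) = (w - 4)*(w + 2)*(w^3 - 3*w^2 - 18*w + 40) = (w - 4)*(w + 2)*(w + 4)*(w^2 - 7*w + 10) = (w - 5)*(w - 4)*(w + 2)*(w + 4)*(w - 2)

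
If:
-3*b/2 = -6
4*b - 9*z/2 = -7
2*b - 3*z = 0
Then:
No Solution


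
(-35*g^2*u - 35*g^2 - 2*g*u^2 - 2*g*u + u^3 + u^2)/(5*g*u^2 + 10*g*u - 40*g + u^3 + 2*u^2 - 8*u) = (-7*g*u - 7*g + u^2 + u)/(u^2 + 2*u - 8)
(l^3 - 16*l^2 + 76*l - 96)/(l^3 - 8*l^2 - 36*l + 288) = (l - 2)/(l + 6)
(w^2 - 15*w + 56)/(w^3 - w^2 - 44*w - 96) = (w - 7)/(w^2 + 7*w + 12)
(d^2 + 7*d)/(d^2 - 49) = d/(d - 7)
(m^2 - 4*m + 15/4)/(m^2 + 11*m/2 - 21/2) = (m - 5/2)/(m + 7)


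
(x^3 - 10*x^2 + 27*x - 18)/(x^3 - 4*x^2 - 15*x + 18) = (x - 3)/(x + 3)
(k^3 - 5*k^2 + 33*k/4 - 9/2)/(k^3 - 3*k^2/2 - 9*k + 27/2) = (k^2 - 7*k/2 + 3)/(k^2 - 9)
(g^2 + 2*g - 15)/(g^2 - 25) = (g - 3)/(g - 5)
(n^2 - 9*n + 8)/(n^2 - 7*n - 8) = (n - 1)/(n + 1)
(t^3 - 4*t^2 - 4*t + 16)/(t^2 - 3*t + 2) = (t^2 - 2*t - 8)/(t - 1)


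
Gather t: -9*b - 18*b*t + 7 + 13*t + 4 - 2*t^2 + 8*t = -9*b - 2*t^2 + t*(21 - 18*b) + 11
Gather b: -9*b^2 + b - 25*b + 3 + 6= -9*b^2 - 24*b + 9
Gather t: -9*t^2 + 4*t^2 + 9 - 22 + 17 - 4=-5*t^2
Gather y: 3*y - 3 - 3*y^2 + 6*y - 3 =-3*y^2 + 9*y - 6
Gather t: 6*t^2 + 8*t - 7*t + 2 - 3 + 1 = 6*t^2 + t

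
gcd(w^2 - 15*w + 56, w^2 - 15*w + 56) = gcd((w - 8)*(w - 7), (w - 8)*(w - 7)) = w^2 - 15*w + 56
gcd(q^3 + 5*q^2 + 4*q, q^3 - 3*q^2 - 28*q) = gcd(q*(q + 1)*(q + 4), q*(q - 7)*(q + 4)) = q^2 + 4*q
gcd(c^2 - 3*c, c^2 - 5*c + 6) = c - 3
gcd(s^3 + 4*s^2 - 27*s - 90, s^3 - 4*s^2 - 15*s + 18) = s + 3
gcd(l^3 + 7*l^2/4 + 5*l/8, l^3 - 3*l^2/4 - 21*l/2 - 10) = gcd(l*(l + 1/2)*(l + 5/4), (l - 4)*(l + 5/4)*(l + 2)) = l + 5/4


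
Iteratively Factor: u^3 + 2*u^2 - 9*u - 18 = (u + 3)*(u^2 - u - 6) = (u + 2)*(u + 3)*(u - 3)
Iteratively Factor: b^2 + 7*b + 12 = (b + 4)*(b + 3)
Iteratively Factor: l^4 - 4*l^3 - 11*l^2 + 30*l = (l - 2)*(l^3 - 2*l^2 - 15*l) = l*(l - 2)*(l^2 - 2*l - 15) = l*(l - 5)*(l - 2)*(l + 3)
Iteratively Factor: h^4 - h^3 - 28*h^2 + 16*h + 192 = (h + 4)*(h^3 - 5*h^2 - 8*h + 48) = (h + 3)*(h + 4)*(h^2 - 8*h + 16) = (h - 4)*(h + 3)*(h + 4)*(h - 4)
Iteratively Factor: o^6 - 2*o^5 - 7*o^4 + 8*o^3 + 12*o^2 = (o + 1)*(o^5 - 3*o^4 - 4*o^3 + 12*o^2) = (o - 2)*(o + 1)*(o^4 - o^3 - 6*o^2) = o*(o - 2)*(o + 1)*(o^3 - o^2 - 6*o) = o^2*(o - 2)*(o + 1)*(o^2 - o - 6) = o^2*(o - 2)*(o + 1)*(o + 2)*(o - 3)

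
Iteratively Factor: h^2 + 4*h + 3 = (h + 3)*(h + 1)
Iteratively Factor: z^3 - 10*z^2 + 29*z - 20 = (z - 1)*(z^2 - 9*z + 20) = (z - 5)*(z - 1)*(z - 4)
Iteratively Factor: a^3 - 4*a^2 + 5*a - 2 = (a - 1)*(a^2 - 3*a + 2) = (a - 1)^2*(a - 2)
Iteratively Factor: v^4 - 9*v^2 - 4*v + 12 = (v + 2)*(v^3 - 2*v^2 - 5*v + 6) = (v + 2)^2*(v^2 - 4*v + 3) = (v - 3)*(v + 2)^2*(v - 1)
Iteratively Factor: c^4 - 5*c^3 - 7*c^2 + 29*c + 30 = (c - 3)*(c^3 - 2*c^2 - 13*c - 10) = (c - 3)*(c + 1)*(c^2 - 3*c - 10) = (c - 5)*(c - 3)*(c + 1)*(c + 2)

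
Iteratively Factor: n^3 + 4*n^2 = (n)*(n^2 + 4*n) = n^2*(n + 4)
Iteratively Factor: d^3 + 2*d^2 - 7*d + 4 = (d - 1)*(d^2 + 3*d - 4) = (d - 1)^2*(d + 4)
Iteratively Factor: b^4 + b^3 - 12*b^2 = (b - 3)*(b^3 + 4*b^2) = b*(b - 3)*(b^2 + 4*b) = b^2*(b - 3)*(b + 4)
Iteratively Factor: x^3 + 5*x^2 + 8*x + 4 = (x + 2)*(x^2 + 3*x + 2) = (x + 2)^2*(x + 1)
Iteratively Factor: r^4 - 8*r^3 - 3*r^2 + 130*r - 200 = (r - 5)*(r^3 - 3*r^2 - 18*r + 40) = (r - 5)*(r - 2)*(r^2 - r - 20) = (r - 5)^2*(r - 2)*(r + 4)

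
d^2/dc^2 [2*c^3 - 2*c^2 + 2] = 12*c - 4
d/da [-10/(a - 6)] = 10/(a - 6)^2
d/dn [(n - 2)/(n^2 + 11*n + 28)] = (n^2 + 11*n - (n - 2)*(2*n + 11) + 28)/(n^2 + 11*n + 28)^2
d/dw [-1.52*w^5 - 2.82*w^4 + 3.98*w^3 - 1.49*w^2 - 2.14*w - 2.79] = -7.6*w^4 - 11.28*w^3 + 11.94*w^2 - 2.98*w - 2.14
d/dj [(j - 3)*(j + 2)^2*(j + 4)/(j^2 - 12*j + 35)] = (2*j^5 - 31*j^4 + 20*j^3 + 617*j^2 - 184*j - 2116)/(j^4 - 24*j^3 + 214*j^2 - 840*j + 1225)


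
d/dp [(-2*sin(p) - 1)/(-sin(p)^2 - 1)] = 2*(-sin(p) + cos(p)^2)*cos(p)/(sin(p)^2 + 1)^2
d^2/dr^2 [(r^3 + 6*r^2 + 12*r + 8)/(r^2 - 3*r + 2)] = 2*(37*r^3 - 30*r^2 - 132*r + 152)/(r^6 - 9*r^5 + 33*r^4 - 63*r^3 + 66*r^2 - 36*r + 8)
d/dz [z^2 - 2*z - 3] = 2*z - 2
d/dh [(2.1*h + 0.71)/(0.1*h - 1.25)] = (3.37 - 0.2696*h)/(0.1*h - 1.25)^3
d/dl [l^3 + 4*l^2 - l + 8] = 3*l^2 + 8*l - 1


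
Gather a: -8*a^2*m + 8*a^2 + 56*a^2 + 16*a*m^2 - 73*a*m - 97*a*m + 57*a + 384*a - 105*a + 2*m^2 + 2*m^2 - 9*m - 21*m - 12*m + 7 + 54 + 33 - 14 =a^2*(64 - 8*m) + a*(16*m^2 - 170*m + 336) + 4*m^2 - 42*m + 80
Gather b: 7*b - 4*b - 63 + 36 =3*b - 27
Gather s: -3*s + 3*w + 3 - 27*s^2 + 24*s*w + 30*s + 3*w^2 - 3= -27*s^2 + s*(24*w + 27) + 3*w^2 + 3*w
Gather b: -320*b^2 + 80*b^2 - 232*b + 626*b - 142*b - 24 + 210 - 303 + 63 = -240*b^2 + 252*b - 54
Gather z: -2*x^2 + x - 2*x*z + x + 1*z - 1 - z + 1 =-2*x^2 - 2*x*z + 2*x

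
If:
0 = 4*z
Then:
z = 0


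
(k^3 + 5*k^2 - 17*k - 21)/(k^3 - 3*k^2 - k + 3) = (k + 7)/(k - 1)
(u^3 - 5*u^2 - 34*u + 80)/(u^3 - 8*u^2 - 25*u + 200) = (u - 2)/(u - 5)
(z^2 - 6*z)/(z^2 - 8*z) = (z - 6)/(z - 8)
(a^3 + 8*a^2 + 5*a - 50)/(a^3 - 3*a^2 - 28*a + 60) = (a + 5)/(a - 6)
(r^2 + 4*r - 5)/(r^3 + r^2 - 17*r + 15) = 1/(r - 3)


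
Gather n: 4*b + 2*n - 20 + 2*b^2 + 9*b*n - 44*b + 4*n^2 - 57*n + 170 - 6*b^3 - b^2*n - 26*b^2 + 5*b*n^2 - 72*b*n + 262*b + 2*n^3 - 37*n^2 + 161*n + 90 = -6*b^3 - 24*b^2 + 222*b + 2*n^3 + n^2*(5*b - 33) + n*(-b^2 - 63*b + 106) + 240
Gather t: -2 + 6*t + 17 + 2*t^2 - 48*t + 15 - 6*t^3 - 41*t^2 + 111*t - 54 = -6*t^3 - 39*t^2 + 69*t - 24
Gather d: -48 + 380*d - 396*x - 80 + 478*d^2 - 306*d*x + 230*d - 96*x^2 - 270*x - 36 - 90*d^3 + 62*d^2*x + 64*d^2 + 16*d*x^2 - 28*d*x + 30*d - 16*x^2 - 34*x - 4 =-90*d^3 + d^2*(62*x + 542) + d*(16*x^2 - 334*x + 640) - 112*x^2 - 700*x - 168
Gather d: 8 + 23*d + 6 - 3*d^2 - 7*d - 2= -3*d^2 + 16*d + 12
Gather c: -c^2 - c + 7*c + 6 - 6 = -c^2 + 6*c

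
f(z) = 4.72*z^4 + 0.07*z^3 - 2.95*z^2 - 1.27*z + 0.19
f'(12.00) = 32582.81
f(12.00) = 97555.03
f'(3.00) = 492.68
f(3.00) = 354.04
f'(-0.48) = -0.48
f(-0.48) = 0.36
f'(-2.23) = -196.44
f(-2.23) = 104.30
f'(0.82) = 4.44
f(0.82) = -0.66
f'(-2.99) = -486.43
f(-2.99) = 352.99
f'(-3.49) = -780.68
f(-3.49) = 665.95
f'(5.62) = 3323.49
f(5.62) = 4620.85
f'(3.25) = 629.89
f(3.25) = 493.90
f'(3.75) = 975.18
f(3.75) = 891.03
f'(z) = 18.88*z^3 + 0.21*z^2 - 5.9*z - 1.27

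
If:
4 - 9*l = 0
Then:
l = 4/9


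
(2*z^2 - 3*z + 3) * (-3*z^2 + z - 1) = -6*z^4 + 11*z^3 - 14*z^2 + 6*z - 3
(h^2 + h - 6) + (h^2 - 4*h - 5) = 2*h^2 - 3*h - 11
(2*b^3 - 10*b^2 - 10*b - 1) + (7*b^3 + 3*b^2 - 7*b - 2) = 9*b^3 - 7*b^2 - 17*b - 3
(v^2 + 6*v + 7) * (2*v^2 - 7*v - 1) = 2*v^4 + 5*v^3 - 29*v^2 - 55*v - 7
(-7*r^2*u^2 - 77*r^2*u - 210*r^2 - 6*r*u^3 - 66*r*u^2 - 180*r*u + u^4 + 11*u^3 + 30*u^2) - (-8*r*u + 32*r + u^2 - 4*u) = -7*r^2*u^2 - 77*r^2*u - 210*r^2 - 6*r*u^3 - 66*r*u^2 - 172*r*u - 32*r + u^4 + 11*u^3 + 29*u^2 + 4*u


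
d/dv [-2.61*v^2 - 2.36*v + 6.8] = -5.22*v - 2.36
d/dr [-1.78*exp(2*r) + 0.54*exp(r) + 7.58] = (0.54 - 3.56*exp(r))*exp(r)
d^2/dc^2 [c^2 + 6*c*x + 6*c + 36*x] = 2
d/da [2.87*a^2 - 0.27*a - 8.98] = 5.74*a - 0.27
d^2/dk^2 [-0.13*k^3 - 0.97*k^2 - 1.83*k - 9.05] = -0.78*k - 1.94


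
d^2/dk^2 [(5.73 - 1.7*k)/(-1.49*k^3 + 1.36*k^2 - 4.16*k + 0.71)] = (22.64502*k^5 - 173.323356*k^4 + 170.994432*k^3 - 255.10908*k^2 + 148.288566*k - 177.21416)/(3.307949*k^9 - 9.058008*k^8 + 35.97456*k^7 - 57.823213*k^6 + 109.071504*k^5 - 100.95168*k^4 + 98.345999*k^3 - 38.917656*k^2 + 6.291168*k - 0.357911)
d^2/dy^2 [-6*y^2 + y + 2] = -12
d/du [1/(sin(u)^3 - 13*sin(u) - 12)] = (13 - 3*sin(u)^2)*cos(u)/(-sin(u)^3 + 13*sin(u) + 12)^2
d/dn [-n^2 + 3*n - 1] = 3 - 2*n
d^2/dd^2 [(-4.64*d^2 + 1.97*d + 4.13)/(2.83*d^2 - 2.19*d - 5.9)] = (5.6843418860808e-14*d^4 - 25.95959*d^3 - 266.383938*d^2 + 43.779534*d - 196.412534)/(22.665187*d^6 - 52.618473*d^5 - 101.038641*d^4 + 208.895121*d^3 + 210.64593*d^2 - 228.7017*d - 205.379)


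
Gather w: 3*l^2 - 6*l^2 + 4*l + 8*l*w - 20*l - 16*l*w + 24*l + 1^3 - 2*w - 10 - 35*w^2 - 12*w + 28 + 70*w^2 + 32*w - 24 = -3*l^2 + 8*l + 35*w^2 + w*(18 - 8*l) - 5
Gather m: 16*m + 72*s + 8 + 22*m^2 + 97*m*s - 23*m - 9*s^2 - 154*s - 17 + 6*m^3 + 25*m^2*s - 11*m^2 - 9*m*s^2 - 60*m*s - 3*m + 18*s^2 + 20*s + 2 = 6*m^3 + m^2*(25*s + 11) + m*(-9*s^2 + 37*s - 10) + 9*s^2 - 62*s - 7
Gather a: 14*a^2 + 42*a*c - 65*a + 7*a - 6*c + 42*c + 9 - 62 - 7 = 14*a^2 + a*(42*c - 58) + 36*c - 60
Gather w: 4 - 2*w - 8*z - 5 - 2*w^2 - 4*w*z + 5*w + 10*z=-2*w^2 + w*(3 - 4*z) + 2*z - 1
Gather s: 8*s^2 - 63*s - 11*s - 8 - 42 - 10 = 8*s^2 - 74*s - 60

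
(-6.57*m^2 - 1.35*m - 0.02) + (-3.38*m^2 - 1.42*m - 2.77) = -9.95*m^2 - 2.77*m - 2.79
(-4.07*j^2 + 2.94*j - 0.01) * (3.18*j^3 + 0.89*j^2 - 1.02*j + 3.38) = -12.9426*j^5 + 5.7269*j^4 + 6.7362*j^3 - 16.7643*j^2 + 9.9474*j - 0.0338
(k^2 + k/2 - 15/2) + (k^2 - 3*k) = 2*k^2 - 5*k/2 - 15/2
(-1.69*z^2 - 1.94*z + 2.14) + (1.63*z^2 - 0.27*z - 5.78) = -0.0600000000000001*z^2 - 2.21*z - 3.64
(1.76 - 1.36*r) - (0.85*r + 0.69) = 1.07 - 2.21*r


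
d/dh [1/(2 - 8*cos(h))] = -2*sin(h)/(4*cos(h) - 1)^2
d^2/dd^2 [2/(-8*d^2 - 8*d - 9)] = 32*(8*d^2 + 8*d - 8*(2*d + 1)^2 + 9)/(8*d^2 + 8*d + 9)^3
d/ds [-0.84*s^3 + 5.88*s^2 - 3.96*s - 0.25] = -2.52*s^2 + 11.76*s - 3.96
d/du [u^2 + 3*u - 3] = 2*u + 3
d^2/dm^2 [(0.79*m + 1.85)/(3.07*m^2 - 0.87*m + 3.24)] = ((0.79*m + 1.85)*(6.14*m - 0.87)*(12.28*m - 1.74) - (14.5518*m + 9.9844)*(3.07*m^2 - 0.87*m + 3.24))/(3.07*m^2 - 0.87*m + 3.24)^3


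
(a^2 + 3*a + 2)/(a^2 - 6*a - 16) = (a + 1)/(a - 8)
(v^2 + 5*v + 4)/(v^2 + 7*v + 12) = (v + 1)/(v + 3)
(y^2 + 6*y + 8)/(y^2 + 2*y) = (y + 4)/y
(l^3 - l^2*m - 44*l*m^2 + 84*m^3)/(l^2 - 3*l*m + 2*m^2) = (l^2 + l*m - 42*m^2)/(l - m)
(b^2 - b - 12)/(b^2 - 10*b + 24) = (b + 3)/(b - 6)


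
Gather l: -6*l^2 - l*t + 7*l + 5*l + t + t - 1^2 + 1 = -6*l^2 + l*(12 - t) + 2*t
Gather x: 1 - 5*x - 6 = -5*x - 5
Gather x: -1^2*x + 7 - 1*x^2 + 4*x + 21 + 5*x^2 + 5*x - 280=4*x^2 + 8*x - 252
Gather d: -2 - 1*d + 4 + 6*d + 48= 5*d + 50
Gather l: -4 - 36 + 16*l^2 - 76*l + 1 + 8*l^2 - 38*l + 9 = 24*l^2 - 114*l - 30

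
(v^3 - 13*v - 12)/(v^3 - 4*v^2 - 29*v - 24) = (v - 4)/(v - 8)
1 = 1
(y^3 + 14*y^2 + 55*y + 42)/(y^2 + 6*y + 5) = (y^2 + 13*y + 42)/(y + 5)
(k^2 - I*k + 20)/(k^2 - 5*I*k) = (k + 4*I)/k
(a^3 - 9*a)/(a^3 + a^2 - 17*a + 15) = a*(a + 3)/(a^2 + 4*a - 5)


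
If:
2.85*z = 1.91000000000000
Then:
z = 0.67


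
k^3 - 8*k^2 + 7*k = k*(k - 7)*(k - 1)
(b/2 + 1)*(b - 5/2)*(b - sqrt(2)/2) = b^3/2 - sqrt(2)*b^2/4 - b^2/4 - 5*b/2 + sqrt(2)*b/8 + 5*sqrt(2)/4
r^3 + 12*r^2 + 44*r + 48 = (r + 2)*(r + 4)*(r + 6)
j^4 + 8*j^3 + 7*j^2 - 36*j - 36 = (j - 2)*(j + 1)*(j + 3)*(j + 6)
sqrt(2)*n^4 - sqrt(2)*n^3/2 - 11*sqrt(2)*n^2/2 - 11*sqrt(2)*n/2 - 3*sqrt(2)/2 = (n - 3)*(n + 1/2)*(n + 1)*(sqrt(2)*n + sqrt(2))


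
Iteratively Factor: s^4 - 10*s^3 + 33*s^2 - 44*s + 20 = (s - 2)*(s^3 - 8*s^2 + 17*s - 10) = (s - 2)*(s - 1)*(s^2 - 7*s + 10) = (s - 2)^2*(s - 1)*(s - 5)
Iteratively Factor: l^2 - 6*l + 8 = (l - 4)*(l - 2)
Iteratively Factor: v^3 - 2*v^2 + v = (v)*(v^2 - 2*v + 1) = v*(v - 1)*(v - 1)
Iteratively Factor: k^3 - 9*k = (k + 3)*(k^2 - 3*k) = k*(k + 3)*(k - 3)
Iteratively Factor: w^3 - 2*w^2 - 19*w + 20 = (w + 4)*(w^2 - 6*w + 5) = (w - 5)*(w + 4)*(w - 1)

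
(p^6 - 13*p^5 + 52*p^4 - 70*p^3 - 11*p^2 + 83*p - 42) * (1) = p^6 - 13*p^5 + 52*p^4 - 70*p^3 - 11*p^2 + 83*p - 42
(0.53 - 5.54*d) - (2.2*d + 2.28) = -7.74*d - 1.75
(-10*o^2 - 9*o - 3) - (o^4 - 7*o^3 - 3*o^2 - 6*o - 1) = -o^4 + 7*o^3 - 7*o^2 - 3*o - 2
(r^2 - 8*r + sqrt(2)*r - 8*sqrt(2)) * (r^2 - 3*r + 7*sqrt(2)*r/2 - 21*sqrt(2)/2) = r^4 - 11*r^3 + 9*sqrt(2)*r^3/2 - 99*sqrt(2)*r^2/2 + 31*r^2 - 77*r + 108*sqrt(2)*r + 168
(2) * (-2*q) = -4*q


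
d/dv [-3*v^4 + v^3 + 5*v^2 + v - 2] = -12*v^3 + 3*v^2 + 10*v + 1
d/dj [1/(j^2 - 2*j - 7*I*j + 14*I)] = (-2*j + 2 + 7*I)/(j^2 - 2*j - 7*I*j + 14*I)^2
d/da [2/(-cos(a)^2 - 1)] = -8*sin(2*a)/(cos(2*a) + 3)^2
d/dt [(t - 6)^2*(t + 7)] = (t - 6)*(3*t + 8)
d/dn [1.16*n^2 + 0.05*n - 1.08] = 2.32*n + 0.05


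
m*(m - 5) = m^2 - 5*m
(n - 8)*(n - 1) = n^2 - 9*n + 8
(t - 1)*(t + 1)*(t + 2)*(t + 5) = t^4 + 7*t^3 + 9*t^2 - 7*t - 10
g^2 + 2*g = g*(g + 2)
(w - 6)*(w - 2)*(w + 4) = w^3 - 4*w^2 - 20*w + 48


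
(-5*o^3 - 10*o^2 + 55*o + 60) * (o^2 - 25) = -5*o^5 - 10*o^4 + 180*o^3 + 310*o^2 - 1375*o - 1500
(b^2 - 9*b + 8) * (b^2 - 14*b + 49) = b^4 - 23*b^3 + 183*b^2 - 553*b + 392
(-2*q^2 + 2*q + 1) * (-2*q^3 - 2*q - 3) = 4*q^5 - 4*q^4 + 2*q^3 + 2*q^2 - 8*q - 3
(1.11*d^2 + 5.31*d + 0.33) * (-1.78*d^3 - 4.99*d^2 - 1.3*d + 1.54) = -1.9758*d^5 - 14.9907*d^4 - 28.5273*d^3 - 6.8403*d^2 + 7.7484*d + 0.5082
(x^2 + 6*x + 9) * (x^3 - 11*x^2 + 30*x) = x^5 - 5*x^4 - 27*x^3 + 81*x^2 + 270*x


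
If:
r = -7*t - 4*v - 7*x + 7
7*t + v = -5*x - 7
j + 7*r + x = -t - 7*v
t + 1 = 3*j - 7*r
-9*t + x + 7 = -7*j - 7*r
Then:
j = -46232/8795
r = -15727/8795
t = -37402/8795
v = 22599/8795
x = 7106/1759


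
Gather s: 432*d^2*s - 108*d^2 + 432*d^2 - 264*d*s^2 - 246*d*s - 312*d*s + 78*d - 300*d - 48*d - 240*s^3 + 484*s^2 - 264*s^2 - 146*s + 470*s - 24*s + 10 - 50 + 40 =324*d^2 - 270*d - 240*s^3 + s^2*(220 - 264*d) + s*(432*d^2 - 558*d + 300)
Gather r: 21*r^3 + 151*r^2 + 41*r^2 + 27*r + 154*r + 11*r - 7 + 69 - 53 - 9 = 21*r^3 + 192*r^2 + 192*r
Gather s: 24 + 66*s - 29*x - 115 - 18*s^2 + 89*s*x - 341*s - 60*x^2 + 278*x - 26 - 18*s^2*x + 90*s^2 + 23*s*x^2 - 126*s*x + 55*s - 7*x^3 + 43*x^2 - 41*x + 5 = s^2*(72 - 18*x) + s*(23*x^2 - 37*x - 220) - 7*x^3 - 17*x^2 + 208*x - 112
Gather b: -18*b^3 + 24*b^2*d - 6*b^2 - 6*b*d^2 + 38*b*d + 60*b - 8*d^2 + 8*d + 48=-18*b^3 + b^2*(24*d - 6) + b*(-6*d^2 + 38*d + 60) - 8*d^2 + 8*d + 48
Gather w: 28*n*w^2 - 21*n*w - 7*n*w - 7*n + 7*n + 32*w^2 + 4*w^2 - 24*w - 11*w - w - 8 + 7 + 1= w^2*(28*n + 36) + w*(-28*n - 36)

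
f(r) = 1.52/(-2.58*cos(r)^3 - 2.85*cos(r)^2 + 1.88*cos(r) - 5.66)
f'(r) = 1.52*(-7.74*sin(r)*cos(r)^2 - 5.7*sin(r)*cos(r) + 1.88*sin(r))/(-2.58*cos(r)^3 - 2.85*cos(r)^2 + 1.88*cos(r) - 5.66)^2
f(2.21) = -0.21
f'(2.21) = 0.06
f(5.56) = -0.22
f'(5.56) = 0.14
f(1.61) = -0.26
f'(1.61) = 0.10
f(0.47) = -0.19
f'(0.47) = -0.10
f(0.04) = -0.17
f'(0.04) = -0.01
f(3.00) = -0.19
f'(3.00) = -0.00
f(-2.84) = -0.19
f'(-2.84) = -0.00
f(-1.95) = -0.23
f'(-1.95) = -0.09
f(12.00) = -0.20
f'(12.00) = 0.12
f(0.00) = -0.17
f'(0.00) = 0.00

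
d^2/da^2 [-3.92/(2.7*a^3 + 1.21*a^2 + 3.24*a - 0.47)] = ((63.504*a + 9.4864)*(2.7*a^3 + 1.21*a^2 + 3.24*a - 0.47) - 3.92*(8.1*a^2 + 2.42*a + 3.24)*(16.2*a^2 + 4.84*a + 6.48))/(2.7*a^3 + 1.21*a^2 + 3.24*a - 0.47)^3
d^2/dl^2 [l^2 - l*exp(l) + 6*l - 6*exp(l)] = -l*exp(l) - 8*exp(l) + 2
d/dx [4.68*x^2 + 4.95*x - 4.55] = 9.36*x + 4.95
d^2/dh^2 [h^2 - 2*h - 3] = 2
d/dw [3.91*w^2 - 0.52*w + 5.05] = 7.82*w - 0.52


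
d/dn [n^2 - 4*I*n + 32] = 2*n - 4*I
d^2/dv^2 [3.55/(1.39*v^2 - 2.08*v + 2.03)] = (-13.71791*v^2 + 20.52752*v + 3.55*(2.78*v - 2.08)*(5.56*v - 4.16) - 20.03407)/(1.39*v^2 - 2.08*v + 2.03)^3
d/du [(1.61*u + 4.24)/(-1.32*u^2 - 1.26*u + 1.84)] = (2.1252*u^2 + 11.1936*u + 8.3048)/(1.7424*u^4 + 3.3264*u^3 - 3.27*u^2 - 4.6368*u + 3.3856)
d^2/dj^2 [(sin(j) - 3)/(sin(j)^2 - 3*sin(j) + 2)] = (-sin(j)^4 + 8*sin(j)^3 - 5*sin(j)^2 - 26*sin(j) + 30)/((sin(j) - 2)^3*(sin(j) - 1)^2)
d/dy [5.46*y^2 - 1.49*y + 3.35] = 10.92*y - 1.49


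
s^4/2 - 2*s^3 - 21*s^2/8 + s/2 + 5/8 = (s/2 + 1/2)*(s - 5)*(s - 1/2)*(s + 1/2)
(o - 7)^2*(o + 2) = o^3 - 12*o^2 + 21*o + 98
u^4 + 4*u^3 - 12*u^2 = u^2*(u - 2)*(u + 6)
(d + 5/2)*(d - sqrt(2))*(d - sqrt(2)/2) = d^3 - 3*sqrt(2)*d^2/2 + 5*d^2/2 - 15*sqrt(2)*d/4 + d + 5/2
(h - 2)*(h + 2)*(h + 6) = h^3 + 6*h^2 - 4*h - 24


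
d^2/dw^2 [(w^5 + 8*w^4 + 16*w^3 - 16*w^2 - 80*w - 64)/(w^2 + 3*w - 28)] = 2*(3*w^7 + 32*w^6 - 126*w^5 - 1716*w^4 + 3024*w^3 + 32064*w^2 + 30336*w - 21632)/(w^6 + 9*w^5 - 57*w^4 - 477*w^3 + 1596*w^2 + 7056*w - 21952)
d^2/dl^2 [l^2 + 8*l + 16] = 2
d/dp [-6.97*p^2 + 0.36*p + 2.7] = 0.36 - 13.94*p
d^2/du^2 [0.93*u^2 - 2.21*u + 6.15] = 1.86000000000000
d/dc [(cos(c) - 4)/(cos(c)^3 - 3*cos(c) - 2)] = (3*cos(c)/2 - 6*cos(2*c) + cos(3*c)/2 + 8)*sin(c)/((cos(c) - 2)^2*(cos(c) + 1)^4)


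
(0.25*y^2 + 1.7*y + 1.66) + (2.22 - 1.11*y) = 0.25*y^2 + 0.59*y + 3.88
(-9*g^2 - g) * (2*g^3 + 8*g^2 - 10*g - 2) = -18*g^5 - 74*g^4 + 82*g^3 + 28*g^2 + 2*g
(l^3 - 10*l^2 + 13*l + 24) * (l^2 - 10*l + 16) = l^5 - 20*l^4 + 129*l^3 - 266*l^2 - 32*l + 384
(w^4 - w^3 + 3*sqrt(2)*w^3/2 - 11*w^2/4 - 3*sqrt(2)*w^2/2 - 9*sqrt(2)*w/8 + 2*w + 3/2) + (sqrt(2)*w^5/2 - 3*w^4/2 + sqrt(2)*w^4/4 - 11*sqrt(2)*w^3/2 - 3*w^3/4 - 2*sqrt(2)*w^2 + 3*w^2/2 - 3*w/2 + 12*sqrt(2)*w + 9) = sqrt(2)*w^5/2 - w^4/2 + sqrt(2)*w^4/4 - 4*sqrt(2)*w^3 - 7*w^3/4 - 7*sqrt(2)*w^2/2 - 5*w^2/4 + w/2 + 87*sqrt(2)*w/8 + 21/2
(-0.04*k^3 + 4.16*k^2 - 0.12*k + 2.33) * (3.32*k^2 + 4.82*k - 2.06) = -0.1328*k^5 + 13.6184*k^4 + 19.7352*k^3 - 1.4124*k^2 + 11.4778*k - 4.7998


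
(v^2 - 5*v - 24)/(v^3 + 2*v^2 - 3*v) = (v - 8)/(v*(v - 1))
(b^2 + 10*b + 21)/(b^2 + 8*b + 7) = (b + 3)/(b + 1)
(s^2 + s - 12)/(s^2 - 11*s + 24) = (s + 4)/(s - 8)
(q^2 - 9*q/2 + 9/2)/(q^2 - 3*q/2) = (q - 3)/q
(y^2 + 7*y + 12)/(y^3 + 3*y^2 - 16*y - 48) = 1/(y - 4)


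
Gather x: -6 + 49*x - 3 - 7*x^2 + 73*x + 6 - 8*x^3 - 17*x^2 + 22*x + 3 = -8*x^3 - 24*x^2 + 144*x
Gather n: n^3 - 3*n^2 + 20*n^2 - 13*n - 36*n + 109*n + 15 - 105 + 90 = n^3 + 17*n^2 + 60*n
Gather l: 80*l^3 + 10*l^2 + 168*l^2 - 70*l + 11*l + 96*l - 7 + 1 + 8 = 80*l^3 + 178*l^2 + 37*l + 2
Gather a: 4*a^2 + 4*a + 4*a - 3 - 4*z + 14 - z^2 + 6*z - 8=4*a^2 + 8*a - z^2 + 2*z + 3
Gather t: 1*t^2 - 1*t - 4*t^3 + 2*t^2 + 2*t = -4*t^3 + 3*t^2 + t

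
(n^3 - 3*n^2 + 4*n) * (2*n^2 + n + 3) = 2*n^5 - 5*n^4 + 8*n^3 - 5*n^2 + 12*n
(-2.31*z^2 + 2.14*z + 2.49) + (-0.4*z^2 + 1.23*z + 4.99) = -2.71*z^2 + 3.37*z + 7.48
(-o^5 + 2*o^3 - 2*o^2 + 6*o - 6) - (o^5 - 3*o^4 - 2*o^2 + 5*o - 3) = -2*o^5 + 3*o^4 + 2*o^3 + o - 3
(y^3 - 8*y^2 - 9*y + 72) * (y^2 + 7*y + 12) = y^5 - y^4 - 53*y^3 - 87*y^2 + 396*y + 864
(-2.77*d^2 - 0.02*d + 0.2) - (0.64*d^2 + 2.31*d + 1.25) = -3.41*d^2 - 2.33*d - 1.05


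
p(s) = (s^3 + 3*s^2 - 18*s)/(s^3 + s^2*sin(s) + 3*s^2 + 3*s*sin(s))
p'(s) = (3*s^2 + 6*s - 18)/(s^3 + s^2*sin(s) + 3*s^2 + 3*s*sin(s)) + (s^3 + 3*s^2 - 18*s)*(-s^2*cos(s) - 3*s^2 - 2*s*sin(s) - 3*s*cos(s) - 6*s - 3*sin(s))/(s^3 + s^2*sin(s) + 3*s^2 + 3*s*sin(s))^2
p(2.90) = -0.05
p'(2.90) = 0.48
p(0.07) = -41.40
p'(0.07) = 611.69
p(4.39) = 0.57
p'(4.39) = 0.27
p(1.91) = -0.62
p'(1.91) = 0.76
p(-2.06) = 7.21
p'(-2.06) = -5.96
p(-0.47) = 8.22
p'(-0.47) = 12.71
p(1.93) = -0.60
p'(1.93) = 0.74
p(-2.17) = 7.96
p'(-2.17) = -7.90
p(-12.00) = 0.87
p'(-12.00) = 0.03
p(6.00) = 0.70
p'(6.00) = -0.03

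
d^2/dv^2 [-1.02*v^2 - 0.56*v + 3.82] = -2.04000000000000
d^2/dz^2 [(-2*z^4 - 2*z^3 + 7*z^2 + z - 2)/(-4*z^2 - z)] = 4*(16*z^6 + 12*z^5 + 3*z^4 + 7*z^3 + 48*z^2 + 12*z + 1)/(z^3*(64*z^3 + 48*z^2 + 12*z + 1))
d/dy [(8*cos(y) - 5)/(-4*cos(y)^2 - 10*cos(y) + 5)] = 2*(-16*cos(y)^2 + 20*cos(y) + 5)*sin(y)/(-4*sin(y)^2 + 10*cos(y) - 1)^2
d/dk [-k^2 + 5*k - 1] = 5 - 2*k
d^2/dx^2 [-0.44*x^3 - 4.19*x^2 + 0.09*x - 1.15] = -2.64*x - 8.38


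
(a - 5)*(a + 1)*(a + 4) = a^3 - 21*a - 20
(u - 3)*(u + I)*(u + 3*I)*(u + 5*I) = u^4 - 3*u^3 + 9*I*u^3 - 23*u^2 - 27*I*u^2 + 69*u - 15*I*u + 45*I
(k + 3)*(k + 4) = k^2 + 7*k + 12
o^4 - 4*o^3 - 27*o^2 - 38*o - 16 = (o - 8)*(o + 1)^2*(o + 2)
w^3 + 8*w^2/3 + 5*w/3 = w*(w + 1)*(w + 5/3)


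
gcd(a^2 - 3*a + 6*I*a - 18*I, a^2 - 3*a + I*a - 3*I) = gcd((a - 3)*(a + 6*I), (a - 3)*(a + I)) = a - 3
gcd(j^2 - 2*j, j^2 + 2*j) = j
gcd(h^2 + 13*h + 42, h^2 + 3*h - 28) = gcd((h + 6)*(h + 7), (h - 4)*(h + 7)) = h + 7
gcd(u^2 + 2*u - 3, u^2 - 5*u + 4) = u - 1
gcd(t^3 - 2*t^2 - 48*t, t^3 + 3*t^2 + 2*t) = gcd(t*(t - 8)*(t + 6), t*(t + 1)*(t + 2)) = t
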